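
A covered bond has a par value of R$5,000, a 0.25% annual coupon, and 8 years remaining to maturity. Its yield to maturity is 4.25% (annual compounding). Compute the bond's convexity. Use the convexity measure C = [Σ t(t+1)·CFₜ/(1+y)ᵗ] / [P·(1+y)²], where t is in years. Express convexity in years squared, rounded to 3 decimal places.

65.326

With y = 0.0425:
  t   CF        PV=CF/(1+0.0425)^t    t·PV        t(t+1)·PV
  1        12.50        11.9904        11.9904          23.9808
  2        12.50        11.5016        23.0032          69.0095
  3        12.50        11.0327        33.0981         132.3924
  4        12.50        10.5829        42.3317         211.6585
  5        12.50        10.1515        50.7574         304.5446
  6        12.50         9.7376        58.4258         408.9808
  7        12.50         9.3407        65.3846         523.0770
  8     5,012.50     3,592.9062    28,743.2494     258,689.2448
  Σ                  3,667.2436    29,028.2407     260,362.8884
P = 3,667.2436.
Convexity = Σ t(t+1)·PV / [P·(1+y)²] = 260,362.8884 / (3,667.2436 × 1.086806) = 65.32617.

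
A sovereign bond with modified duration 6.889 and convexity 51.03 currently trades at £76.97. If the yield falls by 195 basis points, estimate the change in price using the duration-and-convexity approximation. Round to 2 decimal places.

+£11.09

Duration effect: -D_mod·Δy = -6.889 × (-0.0195) = +0.1343355
Convexity effect: ½·C·(Δy)² = 0.5 × 51.03 × (-0.0195)² = +0.00970207875
ΔP/P ≈ +0.1343355 + 0.00970207875 = +0.14403757875
ΔP ≈ 76.97 × (+0.14403757875) = +11.0865724363875.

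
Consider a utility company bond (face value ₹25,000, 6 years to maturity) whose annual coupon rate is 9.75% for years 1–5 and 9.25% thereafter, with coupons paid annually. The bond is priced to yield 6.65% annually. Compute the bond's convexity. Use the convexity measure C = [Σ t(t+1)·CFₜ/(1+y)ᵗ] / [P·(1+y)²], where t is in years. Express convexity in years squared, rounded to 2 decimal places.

27.98

With y = 0.0665:
  t   CF        PV=CF/(1+0.0665)^t    t·PV        t(t+1)·PV
  1     2,437.50     2,285.5134     2,285.5134       4,571.0267
  2     2,437.50     2,143.0036     4,286.0072      12,858.0217
  3     2,437.50     2,009.3799     6,028.1396      24,112.5583
  4     2,437.50     1,884.0880     7,536.3520      37,681.7601
  5     2,437.50     1,766.6085     8,833.0427      52,998.2562
  6    27,312.50    18,560.7831   111,364.6986     779,552.8901
  Σ                 28,649.3765   140,333.7535     911,774.5132
P = 28,649.3765.
Convexity = Σ t(t+1)·PV / [P·(1+y)²] = 911,774.5132 / (28,649.3765 × 1.137422) = 27.98018.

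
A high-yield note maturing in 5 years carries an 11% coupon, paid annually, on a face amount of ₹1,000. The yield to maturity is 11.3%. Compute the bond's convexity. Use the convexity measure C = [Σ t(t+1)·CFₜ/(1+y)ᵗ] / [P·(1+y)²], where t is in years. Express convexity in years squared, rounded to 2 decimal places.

18.46

With y = 0.113:
  t   CF        PV=CF/(1+0.113)^t    t·PV        t(t+1)·PV
  1       110.00        98.8320        98.8320         197.6640
  2       110.00        88.7978       177.5957         532.7870
  3       110.00        79.7824       239.3473         957.3890
  4       110.00        71.6823       286.7293       1,433.6463
  5     1,110.00       649.9009     3,249.5046      19,497.0278
  Σ                    988.9955     4,052.0088      22,618.5141
P = 988.9955.
Convexity = Σ t(t+1)·PV / [P·(1+y)²] = 22,618.5141 / (988.9955 × 1.238769) = 18.46203.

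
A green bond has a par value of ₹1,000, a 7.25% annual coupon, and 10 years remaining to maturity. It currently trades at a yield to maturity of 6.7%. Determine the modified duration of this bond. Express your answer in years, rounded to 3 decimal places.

Periodic yield y = 0.067. First find Macaulay duration:
  t   CF        PV=CF/(1+0.067)^t    t·PV
  1        72.50        67.9475        67.9475
  2        72.50        63.6809       127.3618
  3        72.50        59.6822       179.0466
  4        72.50        55.9346       223.7383
  5        72.50        52.4223       262.1114
  6        72.50        49.1305       294.7832
  7        72.50        46.0455       322.3184
  8        72.50        43.1542       345.2333
  9        72.50        40.4444       363.9995
  10    1,072.50       560.7291     5,607.2911
  Σ                  1,039.1711     7,793.8311
P = 1,039.1711; Macaulay duration = 7,793.8311 / 1,039.1711 = 7.50005 years.
Modified duration = D_Mac / (1 + y) = 7.50005 / 1.067 = 7.02910 years.

7.029 years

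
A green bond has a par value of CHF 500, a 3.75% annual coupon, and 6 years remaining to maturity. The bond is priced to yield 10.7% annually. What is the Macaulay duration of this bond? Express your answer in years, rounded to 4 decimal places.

5.3642 years

Periodic yield y = 0.107. Discount each cash flow and weight by its year:
  t   CF        PV=CF/(1+0.107)^t    t·PV
  1        18.75        16.9377        16.9377
  2        18.75        15.3005        30.6010
  3        18.75        13.8216        41.4648
  4        18.75        12.4856        49.9426
  5        18.75        11.2788        56.3940
  6       518.75       281.8853     1,691.3116
  Σ                    351.7095     1,886.6517
Price P = Σ PV = 351.7095.
Macaulay duration = Σ(t·PV) / P = 1,886.6517 / 351.7095 = 5.36423 years.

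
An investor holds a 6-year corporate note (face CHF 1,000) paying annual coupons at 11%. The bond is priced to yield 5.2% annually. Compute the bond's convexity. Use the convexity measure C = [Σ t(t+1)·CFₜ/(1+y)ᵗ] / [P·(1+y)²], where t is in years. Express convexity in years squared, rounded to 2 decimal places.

With y = 0.052:
  t   CF        PV=CF/(1+0.052)^t    t·PV        t(t+1)·PV
  1       110.00       104.5627       104.5627         209.1255
  2       110.00        99.3942       198.7885         596.3654
  3       110.00        94.4812       283.4436       1,133.7746
  4       110.00        89.8110       359.2442       1,796.2208
  5       110.00        85.3717       426.8586       2,561.1513
  6     1,110.00       818.8956     4,913.3736      34,393.6154
  Σ                  1,292.5165     6,286.2712      40,690.2530
P = 1,292.5165.
Convexity = Σ t(t+1)·PV / [P·(1+y)²] = 40,690.2530 / (1,292.5165 × 1.106704) = 28.44610.

28.45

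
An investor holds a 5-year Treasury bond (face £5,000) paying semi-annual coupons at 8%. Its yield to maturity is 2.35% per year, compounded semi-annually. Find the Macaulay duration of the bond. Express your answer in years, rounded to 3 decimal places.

4.318 years

Periodic yield y = 0.01175. Discount each cash flow and weight by its period:
  t   CF        PV=CF/(1+0.01175)^t    t·PV
  1       200.00       197.6773       197.6773
  2       200.00       195.3816       390.7631
  3       200.00       193.1125       579.3375
  4       200.00       190.8698       763.4791
  5       200.00       188.6531       943.2655
  6       200.00       186.4622     1,118.7730
  7       200.00       184.2967     1,290.0767
  8       200.00       182.1563     1,457.2507
  9       200.00       180.0409     1,620.3677
  10    5,200.00     4,626.6986    46,266.9864
  Σ                  6,325.3489    54,627.9770
Price P = Σ PV = 6,325.3489.
Macaulay duration = Σ(t·PV) / P = 54,627.9770 / 6,325.3489 = 8.63636 half-year periods.
In years: 8.63636 / 2 = 4.31818 years.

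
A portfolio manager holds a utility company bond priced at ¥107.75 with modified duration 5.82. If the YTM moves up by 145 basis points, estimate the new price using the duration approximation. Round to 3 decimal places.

Duration approximation: ΔP/P ≈ -D_mod · Δy = -5.82 × (+0.0145) = -0.084390.
New price ≈ 107.75 × (1 - 0.084390) = 98.6569775.

¥98.657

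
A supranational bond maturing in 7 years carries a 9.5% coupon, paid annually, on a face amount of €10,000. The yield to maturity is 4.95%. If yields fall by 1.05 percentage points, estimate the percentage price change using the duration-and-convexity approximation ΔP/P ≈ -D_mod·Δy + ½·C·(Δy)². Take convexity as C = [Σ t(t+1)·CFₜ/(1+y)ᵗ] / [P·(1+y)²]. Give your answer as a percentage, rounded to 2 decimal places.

+5.82%

With y = 0.0495:
  t   CF        PV=CF/(1+0.0495)^t    t·PV        t(t+1)·PV
  1       950.00       905.1929       905.1929       1,810.3859
  2       950.00       862.4992     1,724.9985       5,174.9954
  3       950.00       821.8192     2,465.4576       9,861.8302
  4       950.00       783.0578     3,132.2313      15,661.1565
  5       950.00       746.1247     3,730.6233      22,383.7396
  6       950.00       710.9334     4,265.6007      29,859.2048
  7    10,950.00     7,807.9499    54,655.6494     437,245.1952
  Σ                 12,637.5772    70,879.7536     521,996.5077
P = 12,637.5772; D_Mac = 5.60865 yrs; D_mod = 5.34412 yrs; C = 37.50066.
Duration effect: -5.34412 × (-0.0105) = +0.056113
Convexity effect: 0.5 × 37.50066 × (-0.0105)² = +0.0020672
ΔP/P ≈ +0.056113 + 0.0020672 = +0.058180 = +5.8180%.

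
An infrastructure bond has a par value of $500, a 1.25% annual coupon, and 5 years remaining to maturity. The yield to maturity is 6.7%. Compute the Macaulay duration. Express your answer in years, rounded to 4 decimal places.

4.8580 years

Periodic yield y = 0.067. Discount each cash flow and weight by its year:
  t   CF        PV=CF/(1+0.067)^t    t·PV
  1         6.25         5.8575         5.8575
  2         6.25         5.4897        10.9795
  3         6.25         5.1450        15.4350
  4         6.25         4.8219        19.2878
  5       506.25       366.0521     1,830.2607
  Σ                    387.3664     1,881.8205
Price P = Σ PV = 387.3664.
Macaulay duration = Σ(t·PV) / P = 1,881.8205 / 387.3664 = 4.85799 years.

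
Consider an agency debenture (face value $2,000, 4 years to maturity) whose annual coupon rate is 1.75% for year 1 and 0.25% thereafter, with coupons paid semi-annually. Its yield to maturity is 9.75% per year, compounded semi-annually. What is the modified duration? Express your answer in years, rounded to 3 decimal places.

Periodic yield y = 0.04875. First find Macaulay duration:
  t   CF        PV=CF/(1+0.04875)^t    t·PV
  1        17.50        16.6865        16.6865
  2        17.50        15.9109        31.8218
  3         2.50         2.1673         6.5020
  4         2.50         2.0666         8.2663
  5         2.50         1.9705         9.8526
  6         2.50         1.8789        11.2735
  7         2.50         1.7916        12.5411
  8     2,002.50     1,368.3485    10,946.7883
  Σ                  1,410.8209    11,043.7321
P = 1,410.8209; Macaulay duration = 11,043.7321 / 1,410.8209 = 7.82788 half-year periods = 3.91394 years.
Modified duration = D_Mac / (1 + y) = 3.91394 / 1.04875 = 3.73200 years.

3.732 years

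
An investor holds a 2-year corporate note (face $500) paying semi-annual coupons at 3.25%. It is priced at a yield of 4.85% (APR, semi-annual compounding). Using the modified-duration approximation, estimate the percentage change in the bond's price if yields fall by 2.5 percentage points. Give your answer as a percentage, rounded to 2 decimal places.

Periodic yield y = 0.02425. Modified duration first:
  t   CF        PV=CF/(1+0.02425)^t    t·PV
  1        8.125         7.9326         7.9326
  2        8.125         7.7448        15.4896
  3        8.125         7.5615        22.6844
  4      508.125       461.6860     1,846.7439
  Σ                    484.9249     1,892.8505
P = 484.9249; D_Mac = 3.90339 half-year periods = 1.95169 yrs; D_mod = 1.95169/(1+0.02425) = 1.90549 yrs.
ΔP/P ≈ -D_mod · Δy = -1.90549 × (-0.025) = +0.047637 = +4.7637%.

+4.76%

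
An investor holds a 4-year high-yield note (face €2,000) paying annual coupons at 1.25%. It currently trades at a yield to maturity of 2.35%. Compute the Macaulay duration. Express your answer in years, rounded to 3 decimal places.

Periodic yield y = 0.0235. Discount each cash flow and weight by its year:
  t   CF        PV=CF/(1+0.0235)^t    t·PV
  1        25.00        24.4260        24.4260
  2        25.00        23.8652        47.7303
  3        25.00        23.3172        69.9516
  4     2,025.00     1,845.3283     7,381.3132
  Σ                  1,916.9366     7,523.4211
Price P = Σ PV = 1,916.9366.
Macaulay duration = Σ(t·PV) / P = 7,523.4211 / 1,916.9366 = 3.92471 years.

3.925 years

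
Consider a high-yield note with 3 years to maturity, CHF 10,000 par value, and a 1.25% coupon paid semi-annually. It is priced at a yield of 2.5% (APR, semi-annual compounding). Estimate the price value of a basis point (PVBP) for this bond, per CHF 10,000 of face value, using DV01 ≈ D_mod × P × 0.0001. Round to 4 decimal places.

CHF 2.8116

Periodic yield y = 0.0125.
  t   CF        PV=CF/(1+0.0125)^t    t·PV
  1        62.50        61.7284        61.7284
  2        62.50        60.9663       121.9326
  3        62.50        60.2136       180.6409
  4        62.50        59.4703       237.8811
  5        62.50        58.7361       293.6803
  6    10,062.50     9,339.7597    56,038.5581
  Σ                  9,640.8744    56,934.4215
P = 9,640.8744; D_Mac = 5.90552 half-year periods = 2.95276 yrs; D_mod = 2.91631 yrs.
DV01 ≈ 2.91631 × 9,640.8744 × 0.0001 = 2.811576.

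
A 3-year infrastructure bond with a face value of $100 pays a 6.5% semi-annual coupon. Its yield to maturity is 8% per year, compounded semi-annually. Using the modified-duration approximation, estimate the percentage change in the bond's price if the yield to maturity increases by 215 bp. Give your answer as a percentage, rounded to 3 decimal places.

Periodic yield y = 0.04. Modified duration first:
  t   CF        PV=CF/(1+0.04)^t    t·PV
  1         3.25         3.1250         3.1250
  2         3.25         3.0048         6.0096
  3         3.25         2.8892         8.6677
  4         3.25         2.7781        11.1125
  5         3.25         2.6713        13.3563
  6       103.25        81.6000       489.5998
  Σ                     96.0684       531.8709
P = 96.0684; D_Mac = 5.53638 half-year periods = 2.76819 yrs; D_mod = 2.76819/(1+0.04) = 2.66172 yrs.
ΔP/P ≈ -D_mod · Δy = -2.66172 × (+0.0215) = -0.057227 = -5.7227%.

-5.723%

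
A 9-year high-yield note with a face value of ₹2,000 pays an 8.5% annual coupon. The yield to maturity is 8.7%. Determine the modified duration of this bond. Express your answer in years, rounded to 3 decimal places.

Periodic yield y = 0.087. First find Macaulay duration:
  t   CF        PV=CF/(1+0.087)^t    t·PV
  1       170.00       156.3937       156.3937
  2       170.00       143.8765       287.7530
  3       170.00       132.3611       397.0832
  4       170.00       121.7673       487.0693
  5       170.00       112.0215       560.1073
  6       170.00       103.0556       618.3337
  7       170.00        94.8074       663.6516
  8       170.00        87.2193       697.7544
  9     2,170.00     1,024.2214     9,217.9924
  Σ                  1,975.7237    13,086.1386
P = 1,975.7237; Macaulay duration = 13,086.1386 / 1,975.7237 = 6.62347 years.
Modified duration = D_Mac / (1 + y) = 6.62347 / 1.087 = 6.09334 years.

6.093 years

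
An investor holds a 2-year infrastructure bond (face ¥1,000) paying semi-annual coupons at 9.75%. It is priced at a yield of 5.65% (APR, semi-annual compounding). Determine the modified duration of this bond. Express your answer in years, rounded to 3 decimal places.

1.819 years

Periodic yield y = 0.02825. First find Macaulay duration:
  t   CF        PV=CF/(1+0.02825)^t    t·PV
  1        48.75        47.4106        47.4106
  2        48.75        46.1081        92.2162
  3        48.75        44.8413       134.5240
  4     1,048.75       938.1604     3,752.6416
  Σ                  1,076.5205     4,026.7925
P = 1,076.5205; Macaulay duration = 4,026.7925 / 1,076.5205 = 3.74056 half-year periods = 1.87028 years.
Modified duration = D_Mac / (1 + y) = 1.87028 / 1.02825 = 1.81890 years.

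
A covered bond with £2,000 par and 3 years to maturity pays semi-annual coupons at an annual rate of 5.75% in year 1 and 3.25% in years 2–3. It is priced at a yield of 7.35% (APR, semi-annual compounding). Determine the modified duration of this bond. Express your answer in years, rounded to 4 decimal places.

2.7192 years

Periodic yield y = 0.03675. First find Macaulay duration:
  t   CF        PV=CF/(1+0.03675)^t    t·PV
  1        57.50        55.4618        55.4618
  2        57.50        53.4958       106.9916
  3        32.50        29.1649        87.4948
  4        32.50        28.1311       112.5245
  5        32.50        27.1340       135.6698
  6     2,032.50     1,636.7649     9,820.5891
  Σ                  1,830.1525    10,318.7317
P = 1,830.1525; Macaulay duration = 10,318.7317 / 1,830.1525 = 5.63818 half-year periods = 2.81909 years.
Modified duration = D_Mac / (1 + y) = 2.81909 / 1.03675 = 2.71916 years.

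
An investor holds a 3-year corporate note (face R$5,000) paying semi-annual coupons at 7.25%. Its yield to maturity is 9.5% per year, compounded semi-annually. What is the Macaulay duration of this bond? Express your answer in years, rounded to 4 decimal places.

2.7407 years

Periodic yield y = 0.0475. Discount each cash flow and weight by its period:
  t   CF        PV=CF/(1+0.0475)^t    t·PV
  1       181.25       173.0310       173.0310
  2       181.25       165.1848       330.3695
  3       181.25       157.6943       473.0828
  4       181.25       150.5435       602.1738
  5       181.25       143.7169       718.5845
  6     5,181.25     3,922.0250    23,532.1500
  Σ                  4,712.1954    25,829.3917
Price P = Σ PV = 4,712.1954.
Macaulay duration = Σ(t·PV) / P = 25,829.3917 / 4,712.1954 = 5.48139 half-year periods.
In years: 5.48139 / 2 = 2.74070 years.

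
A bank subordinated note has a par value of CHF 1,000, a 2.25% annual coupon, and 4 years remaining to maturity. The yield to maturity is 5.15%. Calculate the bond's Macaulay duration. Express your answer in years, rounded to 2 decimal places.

3.86 years

Periodic yield y = 0.0515. Discount each cash flow and weight by its year:
  t   CF        PV=CF/(1+0.0515)^t    t·PV
  1        22.50        21.3980        21.3980
  2        22.50        20.3500        40.7000
  3        22.50        19.3533        58.0599
  4     1,022.50       836.4235     3,345.6939
  Σ                    897.5247     3,465.8517
Price P = Σ PV = 897.5247.
Macaulay duration = Σ(t·PV) / P = 3,465.8517 / 897.5247 = 3.86157 years.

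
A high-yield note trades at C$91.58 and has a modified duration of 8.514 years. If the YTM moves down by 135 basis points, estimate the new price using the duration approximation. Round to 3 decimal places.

C$102.106

Duration approximation: ΔP/P ≈ -D_mod · Δy = -8.514 × (-0.0135) = +0.114939.
New price ≈ 91.58 × (1 + 0.114939) = 102.10611362.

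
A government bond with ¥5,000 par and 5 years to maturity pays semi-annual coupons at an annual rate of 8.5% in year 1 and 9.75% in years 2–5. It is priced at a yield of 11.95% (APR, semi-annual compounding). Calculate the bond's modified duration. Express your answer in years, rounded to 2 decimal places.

Periodic yield y = 0.05975. First find Macaulay duration:
  t   CF        PV=CF/(1+0.05975)^t    t·PV
  1       212.50       200.5190       200.5190
  2       212.50       189.2135       378.4270
  3       243.75       204.8021       614.4062
  4       243.75       193.2551       773.0203
  5       243.75       182.3591       911.7956
  6       243.75       172.0775     1,032.4650
  7       243.75       162.3756     1,136.6289
  8       243.75       153.2206     1,225.7650
  9       243.75       144.5819     1,301.2367
  10    5,243.75     2,934.9974    29,349.9743
  Σ                  4,537.4017    36,924.2380
P = 4,537.4017; Macaulay duration = 36,924.2380 / 4,537.4017 = 8.13775 half-year periods = 4.06887 years.
Modified duration = D_Mac / (1 + y) = 4.06887 / 1.05975 = 3.83947 years.

3.84 years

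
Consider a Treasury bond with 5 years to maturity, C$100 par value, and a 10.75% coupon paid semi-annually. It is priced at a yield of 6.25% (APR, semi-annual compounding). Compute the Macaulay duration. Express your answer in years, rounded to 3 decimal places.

4.091 years

Periodic yield y = 0.03125. Discount each cash flow and weight by its period:
  t   CF        PV=CF/(1+0.03125)^t    t·PV
  1        5.375         5.2121         5.2121
  2        5.375         5.0542        10.1084
  3        5.375         4.9010        14.7031
  4        5.375         4.7525        19.0100
  5        5.375         4.6085        23.0425
  6        5.375         4.4688        26.8130
  7        5.375         4.3334        30.3339
  8        5.375         4.2021        33.6168
  9        5.375         4.0748        36.6729
  10     105.375        77.4637       774.6365
  Σ                    119.0711       974.1492
Price P = Σ PV = 119.0711.
Macaulay duration = Σ(t·PV) / P = 974.1492 / 119.0711 = 8.18124 half-year periods.
In years: 8.18124 / 2 = 4.09062 years.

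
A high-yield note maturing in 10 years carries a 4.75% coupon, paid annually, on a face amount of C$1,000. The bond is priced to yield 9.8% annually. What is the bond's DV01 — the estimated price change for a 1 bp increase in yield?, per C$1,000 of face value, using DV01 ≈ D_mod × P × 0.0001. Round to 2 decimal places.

Periodic yield y = 0.098.
  t   CF        PV=CF/(1+0.098)^t    t·PV
  1        47.50        43.2605        43.2605
  2        47.50        39.3993        78.7987
  3        47.50        35.8828       107.6485
  4        47.50        32.6802       130.7207
  5        47.50        29.7634       148.8168
  6        47.50        27.1069       162.6413
  7        47.50        24.6875       172.8125
  8        47.50        22.4841       179.8725
  9        47.50        20.4773       184.2956
  10    1,047.50       411.2734     4,112.7341
  Σ                    687.0153     5,321.6012
P = 687.0153; D_Mac = 7.74597 yrs; D_mod = 7.05462 yrs.
DV01 ≈ 7.05462 × 687.0153 × 0.0001 = 0.484663.

C$0.48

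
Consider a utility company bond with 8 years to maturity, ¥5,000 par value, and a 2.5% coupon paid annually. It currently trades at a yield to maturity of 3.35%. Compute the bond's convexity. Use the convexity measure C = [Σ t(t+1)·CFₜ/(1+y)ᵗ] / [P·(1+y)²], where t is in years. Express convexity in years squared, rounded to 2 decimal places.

59.89

With y = 0.0335:
  t   CF        PV=CF/(1+0.0335)^t    t·PV        t(t+1)·PV
  1       125.00       120.9482       120.9482         241.8965
  2       125.00       117.0278       234.0556         702.1668
  3       125.00       113.2344       339.7033       1,358.8134
  4       125.00       109.5641       438.2562       2,191.2811
  5       125.00       106.0126       530.0631       3,180.3789
  6       125.00       102.5763       615.4579       4,308.2056
  7       125.00        99.2514       694.7598       5,558.0785
  8     5,125.00     3,937.4044    31,499.2352     283,493.1166
  Σ                  4,706.0193    34,472.4795     301,033.9373
P = 4,706.0193.
Convexity = Σ t(t+1)·PV / [P·(1+y)²] = 301,033.9373 / (4,706.0193 × 1.068122) = 59.88814.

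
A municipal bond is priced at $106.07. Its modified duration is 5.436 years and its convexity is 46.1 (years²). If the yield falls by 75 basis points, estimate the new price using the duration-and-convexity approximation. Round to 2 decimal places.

Duration effect: -D_mod·Δy = -5.436 × (-0.0075) = +0.040770
Convexity effect: ½·C·(Δy)² = 0.5 × 46.1 × (-0.0075)² = +0.0012965625
ΔP/P ≈ +0.040770 + 0.0012965625 = +0.0420665625
New price ≈ 106.07 × (1 + 0.0420665625) = 110.532000284375.

$110.53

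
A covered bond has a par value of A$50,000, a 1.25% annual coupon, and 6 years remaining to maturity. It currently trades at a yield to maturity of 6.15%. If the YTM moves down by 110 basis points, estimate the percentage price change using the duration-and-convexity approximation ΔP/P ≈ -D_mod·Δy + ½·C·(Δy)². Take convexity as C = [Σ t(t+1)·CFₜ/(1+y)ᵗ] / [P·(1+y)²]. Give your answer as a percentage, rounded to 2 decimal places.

With y = 0.0615:
  t   CF        PV=CF/(1+0.0615)^t    t·PV        t(t+1)·PV
  1       625.00       588.7894       588.7894       1,177.5789
  2       625.00       554.6768     1,109.3536       3,328.0609
  3       625.00       522.5406     1,567.6217       6,270.4869
  4       625.00       492.2662     1,969.0648       9,845.3241
  5       625.00       463.7458     2,318.7292      13,912.3751
  6    50,625.00    35,387.1059   212,322.6351   1,486,258.4460
  Σ                 38,009.1248   219,876.1940   1,520,792.2721
P = 38,009.1248; D_Mac = 5.78483 yrs; D_mod = 5.44967 yrs; C = 35.50929.
Duration effect: -5.44967 × (-0.011) = +0.059946
Convexity effect: 0.5 × 35.50929 × (-0.011)² = +0.0021483
ΔP/P ≈ +0.059946 + 0.0021483 = +0.062095 = +6.2095%.

+6.21%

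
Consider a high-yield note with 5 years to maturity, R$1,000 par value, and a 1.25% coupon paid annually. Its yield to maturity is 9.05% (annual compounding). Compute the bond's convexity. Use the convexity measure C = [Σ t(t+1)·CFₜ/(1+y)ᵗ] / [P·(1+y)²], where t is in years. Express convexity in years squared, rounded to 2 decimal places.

24.22

With y = 0.0905:
  t   CF        PV=CF/(1+0.0905)^t    t·PV        t(t+1)·PV
  1        12.50        11.4626        11.4626          22.9253
  2        12.50        10.5114        21.0227          63.0681
  3        12.50         9.6390        28.9171         115.6683
  4        12.50         8.8391        35.3563         176.7817
  5     1,012.50       656.5483     3,282.7415      19,696.4491
  Σ                    697.0004     3,379.5003      20,074.8924
P = 697.0004.
Convexity = Σ t(t+1)·PV / [P·(1+y)²] = 20,074.8924 / (697.0004 × 1.189190) = 24.21971.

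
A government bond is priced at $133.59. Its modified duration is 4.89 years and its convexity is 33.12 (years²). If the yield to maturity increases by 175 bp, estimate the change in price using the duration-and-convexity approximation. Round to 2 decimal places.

-$10.75

Duration effect: -D_mod·Δy = -4.89 × (+0.0175) = -0.085575
Convexity effect: ½·C·(Δy)² = 0.5 × 33.12 × (0.0175)² = +0.0050715
ΔP/P ≈ -0.085575 + 0.0050715 = -0.0805035
ΔP ≈ 133.59 × (-0.0805035) = -10.754462565.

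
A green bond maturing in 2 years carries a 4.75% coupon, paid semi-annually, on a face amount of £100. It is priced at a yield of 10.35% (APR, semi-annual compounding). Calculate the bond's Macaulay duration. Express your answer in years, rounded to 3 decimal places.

Periodic yield y = 0.05175. Discount each cash flow and weight by its period:
  t   CF        PV=CF/(1+0.05175)^t    t·PV
  1        2.375         2.2581         2.2581
  2        2.375         2.1470         4.2941
  3        2.375         2.0414         6.1242
  4      102.375        83.6650       334.6600
  Σ                     90.1116       347.3364
Price P = Σ PV = 90.1116.
Macaulay duration = Σ(t·PV) / P = 347.3364 / 90.1116 = 3.85452 half-year periods.
In years: 3.85452 / 2 = 1.92726 years.

1.927 years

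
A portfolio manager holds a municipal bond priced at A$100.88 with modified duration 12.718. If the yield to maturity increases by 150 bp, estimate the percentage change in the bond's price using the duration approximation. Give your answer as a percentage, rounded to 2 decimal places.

-19.08%

Duration approximation: ΔP/P ≈ -D_mod · Δy = -12.718 × (+0.015) = -0.190770.
As a percentage: -19.0770%.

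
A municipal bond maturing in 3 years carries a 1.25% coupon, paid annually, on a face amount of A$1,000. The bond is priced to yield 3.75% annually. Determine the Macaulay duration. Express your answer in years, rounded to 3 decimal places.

Periodic yield y = 0.0375. Discount each cash flow and weight by its year:
  t   CF        PV=CF/(1+0.0375)^t    t·PV
  1        12.50        12.0482        12.0482
  2        12.50        11.6127        23.2254
  3     1,012.50       906.6313     2,719.8939
  Σ                    930.2922     2,755.1676
Price P = Σ PV = 930.2922.
Macaulay duration = Σ(t·PV) / P = 2,755.1676 / 930.2922 = 2.96162 years.

2.962 years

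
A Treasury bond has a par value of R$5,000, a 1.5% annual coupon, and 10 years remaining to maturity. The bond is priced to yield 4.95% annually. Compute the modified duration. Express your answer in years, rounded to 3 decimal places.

Periodic yield y = 0.0495. First find Macaulay duration:
  t   CF        PV=CF/(1+0.0495)^t    t·PV
  1        75.00        71.4626        71.4626
  2        75.00        68.0920       136.1841
  3        75.00        64.8805       194.6414
  4        75.00        61.8204       247.2814
  5        75.00        58.9046       294.5229
  6        75.00        56.1263       336.7579
  7        75.00        53.4791       374.3538
  8        75.00        50.9567       407.6540
  9        75.00        48.5534       436.9802
  10    5,075.00     3,130.4849    31,304.8493
  Σ                  3,664.7605    33,804.6876
P = 3,664.7605; Macaulay duration = 33,804.6876 / 3,664.7605 = 9.22426 years.
Modified duration = D_Mac / (1 + y) = 9.22426 / 1.0495 = 8.78919 years.

8.789 years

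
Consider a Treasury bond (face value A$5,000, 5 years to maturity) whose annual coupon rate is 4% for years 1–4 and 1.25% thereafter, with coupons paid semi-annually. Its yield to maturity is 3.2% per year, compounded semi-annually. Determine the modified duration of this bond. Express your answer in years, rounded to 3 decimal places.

4.514 years

Periodic yield y = 0.016. First find Macaulay duration:
  t   CF        PV=CF/(1+0.016)^t    t·PV
  1       100.00        98.4252        98.4252
  2       100.00        96.8752       193.7504
  3       100.00        95.3496       286.0488
  4       100.00        93.8480       375.3921
  5       100.00        92.3701       461.8505
  6       100.00        90.9155       545.4928
  7       100.00        89.4837       626.3861
  8       100.00        88.0745       704.5962
  9        31.25        27.0899       243.8087
  10    5,031.25     4,292.7818    42,927.8184
  Σ                  5,065.2135    46,463.5692
P = 5,065.2135; Macaulay duration = 46,463.5692 / 5,065.2135 = 9.17307 half-year periods = 4.58654 years.
Modified duration = D_Mac / (1 + y) = 4.58654 / 1.016 = 4.51431 years.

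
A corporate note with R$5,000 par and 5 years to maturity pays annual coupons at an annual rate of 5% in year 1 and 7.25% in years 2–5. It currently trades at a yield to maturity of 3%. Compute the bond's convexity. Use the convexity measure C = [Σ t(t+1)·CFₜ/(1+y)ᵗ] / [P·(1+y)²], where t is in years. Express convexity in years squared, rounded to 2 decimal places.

With y = 0.03:
  t   CF        PV=CF/(1+0.03)^t    t·PV        t(t+1)·PV
  1       250.00       242.7184       242.7184         485.4369
  2       362.50       341.6910       683.3820       2,050.1461
  3       362.50       331.7389       995.2166       3,980.8662
  4       362.50       322.0766     1,288.3062       6,441.5311
  5     5,362.50     4,625.7396    23,128.6980     138,772.1882
  Σ                  5,863.9645    26,338.3213     151,730.1685
P = 5,863.9645.
Convexity = Σ t(t+1)·PV / [P·(1+y)²] = 151,730.1685 / (5,863.9645 × 1.060900) = 24.38968.

24.39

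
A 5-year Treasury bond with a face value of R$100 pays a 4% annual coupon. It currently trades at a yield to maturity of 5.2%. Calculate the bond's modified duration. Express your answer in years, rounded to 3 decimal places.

Periodic yield y = 0.052. First find Macaulay duration:
  t   CF        PV=CF/(1+0.052)^t    t·PV
  1         4.00         3.8023         3.8023
  2         4.00         3.6143         7.2287
  3         4.00         3.4357        10.3070
  4         4.00         3.2659        13.0634
  5       104.00        80.7151       403.5754
  Σ                     94.8332       437.9768
P = 94.8332; Macaulay duration = 437.9768 / 94.8332 = 4.61839 years.
Modified duration = D_Mac / (1 + y) = 4.61839 / 1.052 = 4.39010 years.

4.390 years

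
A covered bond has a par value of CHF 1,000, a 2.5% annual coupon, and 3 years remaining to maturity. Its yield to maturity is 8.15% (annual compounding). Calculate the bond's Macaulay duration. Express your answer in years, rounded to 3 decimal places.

Periodic yield y = 0.0815. Discount each cash flow and weight by its year:
  t   CF        PV=CF/(1+0.0815)^t    t·PV
  1        25.00        23.1160        23.1160
  2        25.00        21.3741        42.7481
  3     1,025.00       810.2971     2,430.8914
  Σ                    854.7872     2,496.7555
Price P = Σ PV = 854.7872.
Macaulay duration = Σ(t·PV) / P = 2,496.7555 / 854.7872 = 2.92091 years.

2.921 years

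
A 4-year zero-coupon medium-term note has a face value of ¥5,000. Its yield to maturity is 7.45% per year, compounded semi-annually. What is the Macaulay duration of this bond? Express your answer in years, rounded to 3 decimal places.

A zero-coupon bond has a single cash flow at maturity, so its Macaulay duration equals its maturity: 4 years.
(Equivalently: 8 semi-annual periods ÷ 2 = 4 years.)

4.000 years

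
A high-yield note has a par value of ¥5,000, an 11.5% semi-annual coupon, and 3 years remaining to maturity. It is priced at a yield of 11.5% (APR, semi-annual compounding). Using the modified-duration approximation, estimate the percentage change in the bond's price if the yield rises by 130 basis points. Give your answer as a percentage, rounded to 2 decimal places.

Periodic yield y = 0.0575. Modified duration first:
  t   CF        PV=CF/(1+0.0575)^t    t·PV
  1       287.50       271.8676       271.8676
  2       287.50       257.0852       514.1704
  3       287.50       243.1066       729.3198
  4       287.50       229.8880       919.5521
  5       287.50       217.3882     1,086.9410
  6     5,287.50     3,780.6644    22,683.9862
  Σ                  5,000.0000    26,205.8371
P = 5,000.0000; D_Mac = 5.24117 half-year periods = 2.62058 yrs; D_mod = 2.62058/(1+0.0575) = 2.47809 yrs.
ΔP/P ≈ -D_mod · Δy = -2.47809 × (+0.013) = -0.032215 = -3.2215%.

-3.22%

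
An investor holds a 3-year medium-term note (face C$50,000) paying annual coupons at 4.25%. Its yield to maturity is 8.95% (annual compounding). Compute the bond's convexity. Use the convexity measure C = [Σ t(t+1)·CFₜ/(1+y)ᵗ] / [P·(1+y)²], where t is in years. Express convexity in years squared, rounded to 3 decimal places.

With y = 0.0895:
  t   CF        PV=CF/(1+0.0895)^t    t·PV        t(t+1)·PV
  1     2,125.00     1,950.4360     1,950.4360       3,900.8720
  2     2,125.00     1,790.2120     3,580.4240      10,741.2720
  3    52,125.00    40,305.5047   120,916.5142     483,666.0570
  Σ                 44,046.1527   126,447.3742     498,308.2010
P = 44,046.1527.
Convexity = Σ t(t+1)·PV / [P·(1+y)²] = 498,308.2010 / (44,046.1527 × 1.187010) = 9.53094.

9.531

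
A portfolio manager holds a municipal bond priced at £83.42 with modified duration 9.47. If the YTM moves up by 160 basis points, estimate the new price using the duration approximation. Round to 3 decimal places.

£70.780

Duration approximation: ΔP/P ≈ -D_mod · Δy = -9.47 × (+0.016) = -0.151520.
New price ≈ 83.42 × (1 - 0.151520) = 70.7802016.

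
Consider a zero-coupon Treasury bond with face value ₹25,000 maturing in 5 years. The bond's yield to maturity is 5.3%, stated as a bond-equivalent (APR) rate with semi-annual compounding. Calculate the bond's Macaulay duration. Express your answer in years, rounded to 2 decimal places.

A zero-coupon bond has a single cash flow at maturity, so its Macaulay duration equals its maturity: 5 years.
(Equivalently: 10 semi-annual periods ÷ 2 = 5 years.)

5.00 years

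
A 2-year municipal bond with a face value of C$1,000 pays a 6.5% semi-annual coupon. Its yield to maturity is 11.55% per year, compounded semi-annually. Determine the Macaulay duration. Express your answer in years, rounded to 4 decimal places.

1.9026 years

Periodic yield y = 0.05775. Discount each cash flow and weight by its period:
  t   CF        PV=CF/(1+0.05775)^t    t·PV
  1        32.50        30.7256        30.7256
  2        32.50        29.0481        58.0961
  3        32.50        27.4621        82.3864
  4     1,032.50       824.8176     3,299.2704
  Σ                    912.0534     3,470.4786
Price P = Σ PV = 912.0534.
Macaulay duration = Σ(t·PV) / P = 3,470.4786 / 912.0534 = 3.80513 half-year periods.
In years: 3.80513 / 2 = 1.90256 years.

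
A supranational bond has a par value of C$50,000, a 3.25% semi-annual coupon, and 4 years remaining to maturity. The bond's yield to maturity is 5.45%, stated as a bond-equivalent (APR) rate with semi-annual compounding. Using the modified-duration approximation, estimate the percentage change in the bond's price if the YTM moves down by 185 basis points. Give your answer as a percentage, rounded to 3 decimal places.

+6.793%

Periodic yield y = 0.02725. Modified duration first:
  t   CF        PV=CF/(1+0.02725)^t    t·PV
  1       812.50       790.9467       790.9467
  2       812.50       769.9652     1,539.9303
  3       812.50       749.5402     2,248.6205
  4       812.50       729.6570     2,918.6281
  5       812.50       710.3013     3,551.5066
  6       812.50       691.4591     4,148.7543
  7       812.50       673.1166     4,711.8164
  8    50,812.50    40,979.0007   327,832.0055
  Σ                 46,093.9868   347,742.2085
P = 46,093.9868; D_Mac = 7.54420 half-year periods = 3.77210 yrs; D_mod = 3.77210/(1+0.02725) = 3.67204 yrs.
ΔP/P ≈ -D_mod · Δy = -3.67204 × (-0.0185) = +0.067933 = +6.7933%.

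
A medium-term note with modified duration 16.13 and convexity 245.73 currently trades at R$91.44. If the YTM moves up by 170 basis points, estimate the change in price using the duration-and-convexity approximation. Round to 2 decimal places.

Duration effect: -D_mod·Δy = -16.13 × (+0.017) = -0.274210
Convexity effect: ½·C·(Δy)² = 0.5 × 245.73 × (0.017)² = +0.035507985
ΔP/P ≈ -0.274210 + 0.035507985 = -0.238702015
ΔP ≈ 91.44 × (-0.238702015) = -21.8269122516.

-R$21.83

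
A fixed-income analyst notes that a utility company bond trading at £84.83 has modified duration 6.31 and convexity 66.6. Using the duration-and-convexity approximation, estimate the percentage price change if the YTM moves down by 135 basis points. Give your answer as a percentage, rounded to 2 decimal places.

+9.13%

Duration effect: -D_mod·Δy = -6.31 × (-0.0135) = +0.085185
Convexity effect: ½·C·(Δy)² = 0.5 × 66.6 × (-0.0135)² = +0.006068925
ΔP/P ≈ +0.085185 + 0.006068925 = +0.091253925
= +9.1253925%.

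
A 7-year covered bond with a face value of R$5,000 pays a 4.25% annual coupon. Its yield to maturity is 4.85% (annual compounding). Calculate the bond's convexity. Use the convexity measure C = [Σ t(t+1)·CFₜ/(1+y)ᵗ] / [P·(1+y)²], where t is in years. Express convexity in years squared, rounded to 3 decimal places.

43.088

With y = 0.0485:
  t   CF        PV=CF/(1+0.0485)^t    t·PV        t(t+1)·PV
  1       212.50       202.6705       202.6705         405.3410
  2       212.50       193.2956       386.5913       1,159.7739
  3       212.50       184.3545       553.0634       2,212.2534
  4       212.50       175.8268       703.3074       3,516.5370
  5       212.50       167.6937       838.4685       5,030.8112
  6       212.50       159.9368       959.6206       6,717.3444
  7     5,212.50     3,741.6833    26,191.7830     209,534.2642
  Σ                  4,825.4612    29,835.5047     228,576.3250
P = 4,825.4612.
Convexity = Σ t(t+1)·PV / [P·(1+y)²] = 228,576.3250 / (4,825.4612 × 1.099352) = 43.08792.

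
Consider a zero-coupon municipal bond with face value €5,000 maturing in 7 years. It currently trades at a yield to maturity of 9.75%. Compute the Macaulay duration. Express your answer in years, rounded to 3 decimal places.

7.000 years

A zero-coupon bond has a single cash flow at maturity, so its Macaulay duration equals its maturity: 7 years.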